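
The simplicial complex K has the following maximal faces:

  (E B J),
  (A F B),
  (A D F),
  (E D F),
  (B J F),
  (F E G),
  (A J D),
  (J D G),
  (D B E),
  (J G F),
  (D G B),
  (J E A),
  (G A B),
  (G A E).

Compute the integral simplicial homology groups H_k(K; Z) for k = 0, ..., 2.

Fix the vertex order A < B < D < E < F < G < J and write every simplex with vertices in increasing order. Then dim K = 2 and the simplices of K are:

  0-simplices (7): A, B, D, E, F, G, J
  1-simplices (21): AB, AD, AE, AF, AG, AJ, BD, BE, BF, BG, BJ, DE, DF, DG, DJ, EF, EG, EJ, FG, FJ, GJ
  2-simplices (14): ABF, ABG, ADF, ADJ, AEG, AEJ, BDE, BDG, BEJ, BFJ, DEF, DGJ, EFG, FGJ

giving chain groups C_0 ≅ Z^7, C_1 ≅ Z^21, C_2 ≅ Z^14.

Boundary ∂_1: C_1 → C_0 maps an edge to its endpoints' difference, ∂[p,q] = q − p. For instance
  ∂AJ = J − A.
The resulting 7×21 matrix has rank 6, and its Smith normal form has invariant factors (1,1,1,1,1,1).

∂_2: C_2 → C_1 acts by ∂[p,q,r] = [q,r] − [p,r] + [p,q]. For instance
  ∂BFJ = FJ − BJ + BF,
  ∂BDG = DG − BG + BD.
The resulting 21×14 matrix has rank 13, and its Smith normal form has invariant factors (1,1,1,1,1,1,1,1,1,1,1,1,1).

Computing H_k = (kernel of ∂_k) / (image of ∂_{k+1}):

  H_0: rank C_0 − rank ∂_1 = 7 − 6 = 1, and the invariant factors of ∂_1 are all 1, so H_0 = Z.
  H_1: rank ker ∂_1 − rank ∂_2 = (21 − 6) − 13 = 2, and the invariant factors of ∂_2 are all 1, so H_1 = Z^2.
  H_2: rank ker ∂_2 − rank ∂_3 = (14 − 13) − 0 = 1, and there is no ∂_3, so H_2 = Z.

H_0 = Z,  H_1 = Z^2,  H_2 = Z.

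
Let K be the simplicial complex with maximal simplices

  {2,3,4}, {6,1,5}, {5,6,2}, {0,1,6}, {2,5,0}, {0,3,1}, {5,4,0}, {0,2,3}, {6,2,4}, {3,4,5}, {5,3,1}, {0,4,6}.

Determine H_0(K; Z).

H_0 ≅ Z.

We work with the vertex ordering 0 < 1 < 2 < 3 < 4 < 5 < 6. The simplices of K, each written with vertices in increasing order, are:

  0-simplices (7): [0], [1], [2], [3], [4], [5], [6]
  1-simplices (18): [0,1], [0,2], [0,3], [0,4], [0,5], [0,6], [1,3], [1,5], [1,6], [2,3], [2,4], [2,5], [2,6], [3,4], [3,5], [4,5], [4,6], [5,6]
  2-simplices (12): [0,1,3], [0,1,6], [0,2,3], [0,2,5], [0,4,5], [0,4,6], [1,3,5], [1,5,6], [2,3,4], [2,4,6], [2,5,6], [3,4,5]

giving chain groups C_0 ≅ Z^7, C_1 ≅ Z^18, C_2 ≅ Z^12.

Boundary ∂_1: C_1 → C_0 sends each edge [p,q] (with p < q) to q − p. For instance
  ∂[2,3] = [3] − [2].
As a 7×18 matrix over Z this has rank 6, with invariant factors (1,1,1,1,1,1).

The boundary map ∂_2: C_2 → C_1 acts by ∂[p,q,r] = [q,r] − [p,r] + [p,q]. For instance
  ∂[3,4,5] = [4,5] − [3,5] + [3,4],
  ∂[2,3,4] = [3,4] − [2,4] + [2,3].
The 18×12 boundary matrix has rank 12 and Smith normal form diag(1,1,1,1,1,1,1,1,1,1,1,2).

Now H_k = ker ∂_k / im ∂_{k+1}, so:

  H_0: rank C_0 − rank ∂_1 = 7 − 6 = 1, and the invariant factors of ∂_1 are all 1, so H_0 ≅ Z.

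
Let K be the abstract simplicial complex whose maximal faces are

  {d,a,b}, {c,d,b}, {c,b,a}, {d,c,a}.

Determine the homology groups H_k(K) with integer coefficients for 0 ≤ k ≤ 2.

Take the total order a < b < c < d on the vertex set. Then K (dimension 2) consists of the simplices:

  0-simplices (4): a, b, c, d
  1-simplices (6): ab, ac, ad, bc, bd, cd
  2-simplices (4): abc, abd, acd, bcd

Hence C_0 ≅ Z^4, C_1 ≅ Z^6, C_2 ≅ Z^4.

The boundary map ∂_1: C_1 → C_0 sends each edge [p,q] (with p < q) to q − p. For instance
  ∂bd = d − b.
This gives a 4×6 integer matrix of rank 3; reducing to Smith normal form yields diagonal entries (1,1,1).

∂_2: C_2 → C_1 acts by ∂[p,q,r] = [q,r] − [p,r] + [p,q]. For instance
  ∂acd = cd − ad + ac,
  ∂abc = bc − ac + ab.
The 6×4 boundary matrix has rank 3 and Smith normal form diag(1,1,1).

Reading off H_k = ker ∂_k / im ∂_{k+1}:

  H_0: rank C_0 − rank ∂_1 = 4 − 3 = 1, and the invariant factors of ∂_1 are all 1, so H_0 ≅ Z.
  H_1: rank ker ∂_1 − rank ∂_2 = (6 − 3) − 3 = 0, and the invariant factors of ∂_2 are all 1, so H_1 ≅ 0.
  H_2: rank ker ∂_2 − rank ∂_3 = (4 − 3) − 0 = 1, and there is no ∂_3, so H_2 ≅ Z.

H_0 = Z,  H_1 = 0,  H_2 = Z.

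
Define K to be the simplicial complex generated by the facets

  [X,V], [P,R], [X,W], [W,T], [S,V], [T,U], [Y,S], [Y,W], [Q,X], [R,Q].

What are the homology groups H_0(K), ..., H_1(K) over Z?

H_0 ≅ Z,  H_1 ≅ Z.

We work with the vertex ordering P < Q < R < S < T < U < V < W < X < Y. The simplices of K, each written with vertices in increasing order, are:

  0-simplices (10): P, Q, R, S, T, U, V, W, X, Y
  1-simplices (10): PR, QR, QX, SV, SY, TU, TW, VX, WX, WY

so the chain groups are C_0 ≅ Z^10, C_1 ≅ Z^10.

The boundary map ∂_1: C_1 → C_0 maps an edge to its endpoints' difference, ∂[p,q] = q − p.
The 10×10 boundary matrix has rank 9 and Smith normal form diag(1,1,1,1,1,1,1,1,1).

Computing H_k = (kernel of ∂_k) / (image of ∂_{k+1}):

  H_0: rank C_0 − rank ∂_1 = 10 − 9 = 1, and the invariant factors of ∂_1 are all 1, so H_0 ≅ Z.
  H_1: rank ker ∂_1 − rank ∂_2 = (10 − 9) − 0 = 1, and there is no ∂_2, so H_1 ≅ Z.

As a check, the Euler characteristic is 10 − 10 = 0, which agrees with 1 − 1 = 0.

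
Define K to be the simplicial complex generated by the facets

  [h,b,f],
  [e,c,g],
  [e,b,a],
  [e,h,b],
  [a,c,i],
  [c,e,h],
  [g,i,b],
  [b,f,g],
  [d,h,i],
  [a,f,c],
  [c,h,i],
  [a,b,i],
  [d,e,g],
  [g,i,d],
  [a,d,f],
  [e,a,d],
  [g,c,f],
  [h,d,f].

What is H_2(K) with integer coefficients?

Order the vertices as a < b < c < d < e < f < g < h < i. Listing each simplex with vertices in this order, K has dimension 2 with simplices:

  0-simplices (9): a, b, c, d, e, f, g, h, i
  1-simplices (27): ab, ac, ad, ae, af, ai, be, bf, bg, bh, bi, ce, cf, cg, ch, ci, de, df, dg, dh, di, eg, eh, fg, fh, gi, hi
  2-simplices (18): abe, abi, acf, aci, ade, adf, beh, bfg, bfh, bgi, ceg, ceh, cfg, chi, deg, dfh, dgi, dhi

giving chain groups C_0 ≅ Z^9, C_1 ≅ Z^27, C_2 ≅ Z^18.

Boundary ∂_1: C_1 → C_0 is given by ∂[p,q] = [q] − [p]. For instance
  ∂hi = i − h.
The 9×27 boundary matrix has rank 8 and Smith normal form diag(1,1,1,1,1,1,1,1).

The boundary map ∂_2: C_2 → C_1 acts by ∂[p,q,r] = [q,r] − [p,r] + [p,q]. For instance
  ∂deg = eg − dg + de,
  ∂cfg = fg − cg + cf.
The 27×18 boundary matrix has rank 17 and Smith normal form diag(1,1,1,1,1,1,1,1,1,1,1,1,1,1,1,1,1).

Computing H_k = (kernel of ∂_k) / (image of ∂_{k+1}):

  H_2: rank ker ∂_2 − rank ∂_3 = (18 − 17) − 0 = 1, and there is no ∂_3, so H_2 ≅ Z.

H_2 ≅ Z.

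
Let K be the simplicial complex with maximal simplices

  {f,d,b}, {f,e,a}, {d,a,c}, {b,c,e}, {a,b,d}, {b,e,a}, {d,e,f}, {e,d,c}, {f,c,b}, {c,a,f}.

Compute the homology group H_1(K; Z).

H_1 ≅ Z/2.

We work with the vertex ordering a < b < c < d < e < f. The simplices of K, each written with vertices in increasing order, are:

  0-simplices (6): a, b, c, d, e, f
  1-simplices (15): ab, ac, ad, ae, af, bc, bd, be, bf, cd, ce, cf, de, df, ef
  2-simplices (10): abd, abe, acd, acf, aef, bce, bcf, bdf, cde, def

Hence C_0 ≅ Z^6, C_1 ≅ Z^15, C_2 ≅ Z^10.

∂_1: C_1 → C_0 maps an edge to its endpoints' difference, ∂[p,q] = q − p.
The 6×15 boundary matrix has rank 5 and Smith normal form diag(1,1,1,1,1).

∂_2: C_2 → C_1 acts by ∂[p,q,r] = [q,r] − [p,r] + [p,q]. For instance
  ∂def = ef − df + de,
  ∂acd = cd − ad + ac.
As a 15×10 matrix over Z this has rank 10, with invariant factors (1,1,1,1,1,1,1,1,1,2).

Computing H_k = (kernel of ∂_k) / (image of ∂_{k+1}):

  H_1: rank ker ∂_1 − rank ∂_2 = (15 − 5) − 10 = 0, and ∂_2 has invariant factor 2 > 1, so H_1 ≅ Z/2.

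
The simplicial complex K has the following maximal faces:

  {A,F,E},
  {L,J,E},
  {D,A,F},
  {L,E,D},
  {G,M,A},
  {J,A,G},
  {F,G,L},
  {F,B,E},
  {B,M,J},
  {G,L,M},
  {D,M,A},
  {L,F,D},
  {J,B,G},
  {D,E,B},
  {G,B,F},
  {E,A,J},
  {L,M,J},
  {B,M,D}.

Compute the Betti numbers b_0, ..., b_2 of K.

b_0 = 1, b_1 = 1, b_2 = 0.

We work with the vertex ordering A < B < D < E < F < G < J < L < M. The simplices of K, each written with vertices in increasing order, are:

  0-simplices (9): A, B, D, E, F, G, J, L, M
  1-simplices (27): AD, AE, AF, AG, AJ, AM, BD, BE, BF, BG, BJ, BM, DE, DF, DL, DM, EF, EJ, EL, FG, FL, GJ, GL, GM, JL, JM, LM
  2-simplices (18): ADF, ADM, AEF, AEJ, AGJ, AGM, BDE, BDM, BEF, BFG, BGJ, BJM, DEL, DFL, EJL, FGL, GLM, JLM

giving chain groups C_0 ≅ Z^9, C_1 ≅ Z^27, C_2 ≅ Z^18.

Boundary ∂_1: C_1 → C_0 is given by ∂[p,q] = [q] − [p].
As a 9×27 matrix over Z this has rank 8, with invariant factors (1,1,1,1,1,1,1,1).

∂_2: C_2 → C_1 acts by ∂[p,q,r] = [q,r] − [p,r] + [p,q]. For instance
  ∂AGM = GM − AM + AG,
  ∂BDM = DM − BM + BD.
The resulting 27×18 matrix has rank 18, and its Smith normal form has invariant factors (1,1,1,1,1,1,1,1,1,1,1,1,1,1,1,1,1,2).

From H_k ≅ ker(∂_k) / im(∂_{k+1}) we obtain:

  H_0: rank C_0 − rank ∂_1 = 9 − 8 = 1, and the invariant factors of ∂_1 are all 1, so H_0 ≅ Z.
  H_1: rank ker ∂_1 − rank ∂_2 = (27 − 8) − 18 = 1, and ∂_2 has invariant factor 2 > 1, so H_1 ≅ Z ⊕ Z/2.
  H_2: rank ker ∂_2 − rank ∂_3 = (18 − 18) − 0 = 0, and there is no ∂_3, so H_2 ≅ 0.

As a check, the Euler characteristic is 9 − 27 + 18 = 0, which agrees with 1 − 1 + 0 = 0.

Hence the Betti numbers are b_0 = 1, b_1 = 1, b_2 = 0.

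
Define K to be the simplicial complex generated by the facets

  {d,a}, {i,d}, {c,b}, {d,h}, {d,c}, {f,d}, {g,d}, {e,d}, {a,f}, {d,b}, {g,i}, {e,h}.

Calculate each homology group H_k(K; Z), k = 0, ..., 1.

H_0 ≅ Z,  H_1 ≅ Z^4.

We work with the vertex ordering a < b < c < d < e < f < g < h < i. The simplices of K, each written with vertices in increasing order, are:

  0-simplices (9): a, b, c, d, e, f, g, h, i
  1-simplices (12): ad, af, bc, bd, cd, de, df, dg, dh, di, eh, gi

so the chain groups are C_0 ≅ Z^9, C_1 ≅ Z^12.

∂_1: C_1 → C_0 sends each edge [p,q] (with p < q) to q − p. For instance
  ∂dh = h − d.
The resulting 9×12 matrix has rank 8, and its Smith normal form has invariant factors (1,1,1,1,1,1,1,1).

From H_k ≅ ker(∂_k) / im(∂_{k+1}) we obtain:

  H_0: rank C_0 − rank ∂_1 = 9 − 8 = 1, and the invariant factors of ∂_1 are all 1, so H_0 = Z.
  H_1: rank ker ∂_1 − rank ∂_2 = (12 − 8) − 0 = 4, and there is no ∂_2, so H_1 = Z^4.

(K is a triangulation of a wedge of 4 circles.)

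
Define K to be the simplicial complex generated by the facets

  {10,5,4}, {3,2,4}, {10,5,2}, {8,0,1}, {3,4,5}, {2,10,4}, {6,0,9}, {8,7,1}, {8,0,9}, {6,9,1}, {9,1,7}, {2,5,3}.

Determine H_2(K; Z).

We work with the vertex ordering 0 < 1 < 2 < 3 < 4 < 5 < 6 < 7 < 8 < 9 < 10. The simplices of K, each written with vertices in increasing order, are:

  0-simplices (11): [0], [1], [2], [3], [4], [5], [6], [7], [8], [9], [10]
  1-simplices (21): [0,1], [0,6], [0,8], [0,9], [1,6], [1,7], [1,8], [1,9], [2,3], [2,4], [2,5], [2,10], [3,4], [3,5], [4,5], [4,10], [5,10], [6,9], [7,8], [7,9], [8,9]
  2-simplices (12): [0,1,8], [0,6,9], [0,8,9], [1,6,9], [1,7,8], [1,7,9], [2,3,4], [2,3,5], [2,4,10], [2,5,10], [3,4,5], [4,5,10]

so the chain groups are C_0 ≅ Z^11, C_1 ≅ Z^21, C_2 ≅ Z^12.

∂_1: C_1 → C_0 is given by ∂[p,q] = [q] − [p].
This gives a 11×21 integer matrix of rank 9; reducing to Smith normal form yields diagonal entries (1,1,1,1,1,1,1,1,1).

∂_2: C_2 → C_1 maps a triangle to the signed sum of its edges. For instance
  ∂[2,3,5] = [3,5] − [2,5] + [2,3],
  ∂[1,6,9] = [6,9] − [1,9] + [1,6].
This gives a 21×12 integer matrix of rank 11; reducing to Smith normal form yields diagonal entries (1,1,1,1,1,1,1,1,1,1,1).

From H_k ≅ ker(∂_k) / im(∂_{k+1}) we obtain:

  H_2: rank ker ∂_2 − rank ∂_3 = (12 − 11) − 0 = 1, and there is no ∂_3, so H_2 = Z.

(K is a triangulation of the disjoint union of the cylinder S^1 x I and the 2-sphere S^2.)

H_2 ≅ Z.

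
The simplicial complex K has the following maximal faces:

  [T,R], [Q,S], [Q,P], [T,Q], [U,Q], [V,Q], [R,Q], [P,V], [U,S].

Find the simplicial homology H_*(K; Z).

Fix the vertex order P < Q < R < S < T < U < V and write every simplex with vertices in increasing order. Then dim K = 1 and the simplices of K are:

  0-simplices (7): P, Q, R, S, T, U, V
  1-simplices (9): PQ, PV, QR, QS, QT, QU, QV, RT, SU

giving chain groups C_0 ≅ Z^7, C_1 ≅ Z^9.

∂_1: C_1 → C_0 is given by ∂[p,q] = [q] − [p].
The 7×9 boundary matrix has rank 6 and Smith normal form diag(1,1,1,1,1,1).

From H_k ≅ ker(∂_k) / im(∂_{k+1}) we obtain:

  H_0: rank C_0 − rank ∂_1 = 7 − 6 = 1, and the invariant factors of ∂_1 are all 1, so H_0 = Z.
  H_1: rank ker ∂_1 − rank ∂_2 = (9 − 6) − 0 = 3, and there is no ∂_2, so H_1 = Z^3.

H_0 ≅ Z,  H_1 ≅ Z^3.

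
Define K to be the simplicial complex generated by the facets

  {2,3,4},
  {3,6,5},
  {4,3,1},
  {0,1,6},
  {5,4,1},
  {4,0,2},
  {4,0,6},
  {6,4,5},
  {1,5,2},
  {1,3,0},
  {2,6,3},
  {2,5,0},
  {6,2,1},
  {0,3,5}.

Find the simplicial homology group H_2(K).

Fix the vertex order 0 < 1 < 2 < 3 < 4 < 5 < 6 and write every simplex with vertices in increasing order. Then dim K = 2 and the simplices of K are:

  0-simplices (7): [0], [1], [2], [3], [4], [5], [6]
  1-simplices (21): [0,1], [0,2], [0,3], [0,4], [0,5], [0,6], [1,2], [1,3], [1,4], [1,5], [1,6], [2,3], [2,4], [2,5], [2,6], [3,4], [3,5], [3,6], [4,5], [4,6], [5,6]
  2-simplices (14): [0,1,3], [0,1,6], [0,2,4], [0,2,5], [0,3,5], [0,4,6], [1,2,5], [1,2,6], [1,3,4], [1,4,5], [2,3,4], [2,3,6], [3,5,6], [4,5,6]

so the chain groups are C_0 ≅ Z^7, C_1 ≅ Z^21, C_2 ≅ Z^14.

Boundary ∂_1: C_1 → C_0 sends each edge [p,q] (with p < q) to q − p.
The 7×21 boundary matrix has rank 6 and Smith normal form diag(1,1,1,1,1,1).

∂_2: C_2 → C_1 acts by ∂[p,q,r] = [q,r] − [p,r] + [p,q]. For instance
  ∂[1,3,4] = [3,4] − [1,4] + [1,3],
  ∂[2,3,6] = [3,6] − [2,6] + [2,3].
The resulting 21×14 matrix has rank 13, and its Smith normal form has invariant factors (1,1,1,1,1,1,1,1,1,1,1,1,1).

Computing H_k = (kernel of ∂_k) / (image of ∂_{k+1}):

  H_2: rank ker ∂_2 − rank ∂_3 = (14 − 13) − 0 = 1, and there is no ∂_3, so H_2 ≅ Z.

(K is a triangulation of the torus T^2.)

H_2 ≅ Z.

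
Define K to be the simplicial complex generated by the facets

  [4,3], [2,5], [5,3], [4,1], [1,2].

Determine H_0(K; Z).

Fix the vertex order 1 < 2 < 3 < 4 < 5 and write every simplex with vertices in increasing order. Then dim K = 1 and the simplices of K are:

  0-simplices (5): [1], [2], [3], [4], [5]
  1-simplices (5): [1,2], [1,4], [2,5], [3,4], [3,5]

giving chain groups C_0 ≅ Z^5, C_1 ≅ Z^5.

∂_1: C_1 → C_0 is given by ∂[p,q] = [q] − [p].
The resulting 5×5 matrix has rank 4, and its Smith normal form has invariant factors (1,1,1,1).

Computing H_k = (kernel of ∂_k) / (image of ∂_{k+1}):

  H_0: rank C_0 − rank ∂_1 = 5 − 4 = 1, and the invariant factors of ∂_1 are all 1, so H_0 = Z.

H_0 ≅ Z.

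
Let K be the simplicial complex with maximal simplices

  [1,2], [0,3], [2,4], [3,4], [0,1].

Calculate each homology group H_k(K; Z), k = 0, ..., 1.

H_0 ≅ Z,  H_1 ≅ Z.

Take the total order 0 < 1 < 2 < 3 < 4 on the vertex set. Then K (dimension 1) consists of the simplices:

  0-simplices (5): [0], [1], [2], [3], [4]
  1-simplices (5): [0,1], [0,3], [1,2], [2,4], [3,4]

Hence C_0 ≅ Z^5, C_1 ≅ Z^5.

∂_1: C_1 → C_0 sends each edge [p,q] (with p < q) to q − p. For instance
  ∂[0,1] = [1] − [0].
As a 5×5 matrix over Z this has rank 4, with invariant factors (1,1,1,1).

Computing H_k = (kernel of ∂_k) / (image of ∂_{k+1}):

  H_0: rank C_0 − rank ∂_1 = 5 − 4 = 1, and the invariant factors of ∂_1 are all 1, so H_0 ≅ Z.
  H_1: rank ker ∂_1 − rank ∂_2 = (5 − 4) − 0 = 1, and there is no ∂_2, so H_1 ≅ Z.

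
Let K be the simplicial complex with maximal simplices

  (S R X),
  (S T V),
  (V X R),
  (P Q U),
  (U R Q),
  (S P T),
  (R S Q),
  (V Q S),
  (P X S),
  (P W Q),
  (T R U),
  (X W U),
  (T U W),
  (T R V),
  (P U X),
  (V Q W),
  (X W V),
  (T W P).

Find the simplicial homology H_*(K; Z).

K has 9 vertices, 27 edges, 18 triangles.
rank ∂_0 = 0, rank ∂_1 = 8 ⇒ b_0 = 9 − 0 − 8 = 1; all invariant factors of ∂_1 are 1 so no torsion. So H_0 ≅ Z.
rank ∂_1 = 8, rank ∂_2 = 18 ⇒ b_1 = 27 − 8 − 18 = 1; ∂_2 has invariant factor(s) [2] giving torsion. So H_1 ≅ Z × Z/2.
rank ∂_2 = 18, rank ∂_3 = 0 ⇒ b_2 = 18 − 18 − 0 = 0. So H_2 ≅ 0.

H_0 = Z,  H_1 = Z × Z/2,  H_2 = 0.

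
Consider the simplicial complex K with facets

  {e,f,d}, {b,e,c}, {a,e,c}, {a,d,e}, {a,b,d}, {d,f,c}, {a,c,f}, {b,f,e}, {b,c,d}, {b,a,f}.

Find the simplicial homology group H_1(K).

Fix the vertex order a < b < c < d < e < f and write every simplex with vertices in increasing order. Then dim K = 2 and the simplices of K are:

  0-simplices (6): a, b, c, d, e, f
  1-simplices (15): ab, ac, ad, ae, af, bc, bd, be, bf, cd, ce, cf, de, df, ef
  2-simplices (10): abd, abf, ace, acf, ade, bcd, bce, bef, cdf, def

Hence C_0 ≅ Z^6, C_1 ≅ Z^15, C_2 ≅ Z^10.

The boundary map ∂_1: C_1 → C_0 is given by ∂[p,q] = [q] − [p]. For instance
  ∂ce = e − c.
The 6×15 boundary matrix has rank 5 and Smith normal form diag(1,1,1,1,1).

∂_2: C_2 → C_1 sends each 2-simplex [p,q,r] to [q,r] − [p,r] + [p,q]. For instance
  ∂def = ef − df + de,
  ∂ade = de − ae + ad.
The resulting 15×10 matrix has rank 10, and its Smith normal form has invariant factors (1,1,1,1,1,1,1,1,1,2).

Reading off H_k = ker ∂_k / im ∂_{k+1}:

  H_1: rank ker ∂_1 − rank ∂_2 = (15 − 5) − 10 = 0, and ∂_2 has invariant factor 2 > 1, so H_1 = Z/2Z.

H_1 = Z/2Z.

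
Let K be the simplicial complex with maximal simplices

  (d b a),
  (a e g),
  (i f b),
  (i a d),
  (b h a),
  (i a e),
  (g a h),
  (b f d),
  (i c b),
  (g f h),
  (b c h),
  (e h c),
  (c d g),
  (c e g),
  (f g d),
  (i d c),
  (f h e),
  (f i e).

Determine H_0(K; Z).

H_0 = Z.

Take the total order a < b < c < d < e < f < g < h < i on the vertex set. Then K (dimension 2) consists of the simplices:

  0-simplices (9): a, b, c, d, e, f, g, h, i
  1-simplices (27): ab, ad, ae, ag, ah, ai, bc, bd, bf, bh, bi, cd, ce, cg, ch, ci, df, dg, di, ef, eg, eh, ei, fg, fh, fi, gh
  2-simplices (18): abd, abh, adi, aeg, aei, agh, bch, bci, bdf, bfi, cdg, cdi, ceg, ceh, dfg, efh, efi, fgh

so the chain groups are C_0 ≅ Z^9, C_1 ≅ Z^27, C_2 ≅ Z^18.

Boundary ∂_1: C_1 → C_0 maps an edge to its endpoints' difference, ∂[p,q] = q − p.
The resulting 9×27 matrix has rank 8, and its Smith normal form has invariant factors (1,1,1,1,1,1,1,1).

Boundary ∂_2: C_2 → C_1 sends each 2-simplex [p,q,r] to [q,r] − [p,r] + [p,q]. For instance
  ∂cdi = di − ci + cd,
  ∂efh = fh − eh + ef.
The 27×18 boundary matrix has rank 18 and Smith normal form diag(1,1,1,1,1,1,1,1,1,1,1,1,1,1,1,1,1,2).

From H_k ≅ ker(∂_k) / im(∂_{k+1}) we obtain:

  H_0: rank C_0 − rank ∂_1 = 9 − 8 = 1, and the invariant factors of ∂_1 are all 1, so H_0 ≅ Z.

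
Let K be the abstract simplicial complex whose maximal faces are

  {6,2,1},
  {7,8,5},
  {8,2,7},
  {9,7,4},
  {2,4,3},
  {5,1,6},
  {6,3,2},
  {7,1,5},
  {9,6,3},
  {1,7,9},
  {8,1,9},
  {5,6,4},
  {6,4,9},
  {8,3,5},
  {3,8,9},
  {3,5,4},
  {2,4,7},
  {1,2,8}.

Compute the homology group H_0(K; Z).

Take the total order 1 < 2 < 3 < 4 < 5 < 6 < 7 < 8 < 9 on the vertex set. Then K (dimension 2) consists of the simplices:

  0-simplices (9): [1], [2], [3], [4], [5], [6], [7], [8], [9]
  1-simplices (27): (27 of them)
  2-simplices (18): [1,2,6], [1,2,8], [1,5,6], [1,5,7], [1,7,9], [1,8,9], [2,3,4], [2,3,6], [2,4,7], [2,7,8], [3,4,5], [3,5,8], [3,6,9], [3,8,9], [4,5,6], [4,6,9], [4,7,9], [5,7,8]

so the chain groups are C_0 ≅ Z^9, C_1 ≅ Z^27, C_2 ≅ Z^18.

∂_1: C_1 → C_0 maps an edge to its endpoints' difference, ∂[p,q] = q − p.
As a 9×27 matrix over Z this has rank 8, with invariant factors (1,1,1,1,1,1,1,1).

∂_2: C_2 → C_1 maps a triangle to the signed sum of its edges. For instance
  ∂[2,3,4] = [3,4] − [2,4] + [2,3],
  ∂[4,5,6] = [5,6] − [4,6] + [4,5].
The resulting 27×18 matrix has rank 18, and its Smith normal form has invariant factors (1,1,1,1,1,1,1,1,1,1,1,1,1,1,1,1,1,2).

Now H_k = ker ∂_k / im ∂_{k+1}, so:

  H_0: rank C_0 − rank ∂_1 = 9 − 8 = 1, and the invariant factors of ∂_1 are all 1, so H_0 = Z.

H_0 ≅ Z.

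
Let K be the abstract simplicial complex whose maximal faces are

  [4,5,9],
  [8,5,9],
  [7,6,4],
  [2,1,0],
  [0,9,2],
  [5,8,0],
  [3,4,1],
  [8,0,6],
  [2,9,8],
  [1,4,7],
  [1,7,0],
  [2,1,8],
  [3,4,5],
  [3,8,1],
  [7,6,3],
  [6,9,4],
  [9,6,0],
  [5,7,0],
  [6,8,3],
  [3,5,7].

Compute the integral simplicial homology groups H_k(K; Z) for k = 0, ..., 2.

K has 10 vertices, 30 edges, 20 triangles.
rank ∂_0 = 0, rank ∂_1 = 9 ⇒ b_0 = 10 − 0 − 9 = 1; all invariant factors of ∂_1 are 1 so no torsion. So H_0 = Z.
rank ∂_1 = 9, rank ∂_2 = 20 ⇒ b_1 = 30 − 9 − 20 = 1; ∂_2 has invariant factor(s) [2] giving torsion. So H_1 = Z ⊕ Z/2.
rank ∂_2 = 20, rank ∂_3 = 0 ⇒ b_2 = 20 − 20 − 0 = 0. So H_2 = 0.

H_0 = Z,  H_1 = Z ⊕ Z/2,  H_2 = 0.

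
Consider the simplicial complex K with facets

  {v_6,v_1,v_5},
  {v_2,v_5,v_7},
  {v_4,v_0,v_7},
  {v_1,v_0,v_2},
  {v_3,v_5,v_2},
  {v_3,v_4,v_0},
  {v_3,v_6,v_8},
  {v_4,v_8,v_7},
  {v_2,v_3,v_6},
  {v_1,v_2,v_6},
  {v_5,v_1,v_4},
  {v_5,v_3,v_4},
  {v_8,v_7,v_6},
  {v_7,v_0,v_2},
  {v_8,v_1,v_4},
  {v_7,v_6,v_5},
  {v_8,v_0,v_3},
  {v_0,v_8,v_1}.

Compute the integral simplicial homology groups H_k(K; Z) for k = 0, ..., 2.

Fix the vertex order v_0 < v_1 < v_2 < v_3 < v_4 < v_5 < v_6 < v_7 < v_8 and write every simplex with vertices in increasing order. Then dim K = 2 and the simplices of K are:

  0-simplices (9): [v_0], [v_1], [v_2], [v_3], [v_4], [v_5], [v_6], [v_7], [v_8]
  1-simplices (27): (27 of them)
  2-simplices (18): (18 of them)

Hence C_0 ≅ Z^9, C_1 ≅ Z^27, C_2 ≅ Z^18.

The boundary map ∂_1: C_1 → C_0 is given by ∂[p,q] = [q] − [p].
This gives a 9×27 integer matrix of rank 8; reducing to Smith normal form yields diagonal entries (1,1,1,1,1,1,1,1).

The boundary map ∂_2: C_2 → C_1 maps a triangle to the signed sum of its edges. For instance
  ∂[v_1,v_2,v_6] = [v_2,v_6] − [v_1,v_6] + [v_1,v_2],
  ∂[v_2,v_3,v_6] = [v_3,v_6] − [v_2,v_6] + [v_2,v_3].
The 27×18 boundary matrix has rank 18 and Smith normal form diag(1,1,1,1,1,1,1,1,1,1,1,1,1,1,1,1,1,2).

Reading off H_k = ker ∂_k / im ∂_{k+1}:

  H_0: rank C_0 − rank ∂_1 = 9 − 8 = 1, and the invariant factors of ∂_1 are all 1, so H_0 = Z.
  H_1: rank ker ∂_1 − rank ∂_2 = (27 − 8) − 18 = 1, and ∂_2 has invariant factor 2 > 1, so H_1 = Z × Z/2.
  H_2: rank ker ∂_2 − rank ∂_3 = (18 − 18) − 0 = 0, and there is no ∂_3, so H_2 = 0.

(K is a triangulation of the Klein bottle.)

H_0 = Z,  H_1 = Z × Z/2,  H_2 = 0.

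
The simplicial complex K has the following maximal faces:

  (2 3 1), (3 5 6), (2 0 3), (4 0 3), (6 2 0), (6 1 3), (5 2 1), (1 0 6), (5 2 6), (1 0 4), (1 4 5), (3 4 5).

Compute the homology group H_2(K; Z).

We work with the vertex ordering 0 < 1 < 2 < 3 < 4 < 5 < 6. The simplices of K, each written with vertices in increasing order, are:

  0-simplices (7): [0], [1], [2], [3], [4], [5], [6]
  1-simplices (18): [0,1], [0,2], [0,3], [0,4], [0,6], [1,2], [1,3], [1,4], [1,5], [1,6], [2,3], [2,5], [2,6], [3,4], [3,5], [3,6], [4,5], [5,6]
  2-simplices (12): [0,1,4], [0,1,6], [0,2,3], [0,2,6], [0,3,4], [1,2,3], [1,2,5], [1,3,6], [1,4,5], [2,5,6], [3,4,5], [3,5,6]

giving chain groups C_0 ≅ Z^7, C_1 ≅ Z^18, C_2 ≅ Z^12.

∂_1: C_1 → C_0 maps an edge to its endpoints' difference, ∂[p,q] = q − p. For instance
  ∂[5,6] = [6] − [5].
As a 7×18 matrix over Z this has rank 6, with invariant factors (1,1,1,1,1,1).

Boundary ∂_2: C_2 → C_1 sends each 2-simplex [p,q,r] to [q,r] − [p,r] + [p,q]. For instance
  ∂[1,2,3] = [2,3] − [1,3] + [1,2],
  ∂[0,2,6] = [2,6] − [0,6] + [0,2].
The resulting 18×12 matrix has rank 12, and its Smith normal form has invariant factors (1,1,1,1,1,1,1,1,1,1,1,2).

Computing H_k = (kernel of ∂_k) / (image of ∂_{k+1}):

  H_2: rank ker ∂_2 − rank ∂_3 = (12 − 12) − 0 = 0, and there is no ∂_3, so H_2 ≅ 0.

(K is a triangulation of the real projective plane RP^2.)

H_2 = 0.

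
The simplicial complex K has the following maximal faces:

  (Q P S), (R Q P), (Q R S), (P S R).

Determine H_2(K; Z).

Fix the vertex order P < Q < R < S and write every simplex with vertices in increasing order. Then dim K = 2 and the simplices of K are:

  0-simplices (4): P, Q, R, S
  1-simplices (6): PQ, PR, PS, QR, QS, RS
  2-simplices (4): PQR, PQS, PRS, QRS

giving chain groups C_0 ≅ Z^4, C_1 ≅ Z^6, C_2 ≅ Z^4.

∂_1: C_1 → C_0 maps an edge to its endpoints' difference, ∂[p,q] = q − p. For instance
  ∂QS = S − Q.
This gives a 4×6 integer matrix of rank 3; reducing to Smith normal form yields diagonal entries (1,1,1).

The boundary map ∂_2: C_2 → C_1 maps a triangle to the signed sum of its edges. For instance
  ∂PQR = QR − PR + PQ,
  ∂QRS = RS − QS + QR.
As a 6×4 matrix over Z this has rank 3, with invariant factors (1,1,1).

From H_k ≅ ker(∂_k) / im(∂_{k+1}) we obtain:

  H_2: rank ker ∂_2 − rank ∂_3 = (4 − 3) − 0 = 1, and there is no ∂_3, so H_2 ≅ Z.

H_2 = Z.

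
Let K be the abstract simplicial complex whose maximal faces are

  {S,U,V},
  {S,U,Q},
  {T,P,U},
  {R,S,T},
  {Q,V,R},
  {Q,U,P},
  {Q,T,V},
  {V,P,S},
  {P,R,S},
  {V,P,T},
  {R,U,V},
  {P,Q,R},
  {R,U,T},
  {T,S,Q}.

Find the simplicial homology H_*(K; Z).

H_0 = Z,  H_1 = Z^2,  H_2 = Z.

Fix the vertex order P < Q < R < S < T < U < V and write every simplex with vertices in increasing order. Then dim K = 2 and the simplices of K are:

  0-simplices (7): P, Q, R, S, T, U, V
  1-simplices (21): PQ, PR, PS, PT, PU, PV, QR, QS, QT, QU, QV, RS, RT, RU, RV, ST, SU, SV, TU, TV, UV
  2-simplices (14): PQR, PQU, PRS, PSV, PTU, PTV, QRV, QST, QSU, QTV, RST, RTU, RUV, SUV

giving chain groups C_0 ≅ Z^7, C_1 ≅ Z^21, C_2 ≅ Z^14.

The boundary map ∂_1: C_1 → C_0 sends each edge [p,q] (with p < q) to q − p. For instance
  ∂QR = R − Q.
The 7×21 boundary matrix has rank 6 and Smith normal form diag(1,1,1,1,1,1).

Boundary ∂_2: C_2 → C_1 sends each 2-simplex [p,q,r] to [q,r] − [p,r] + [p,q]. For instance
  ∂RUV = UV − RV + RU,
  ∂PTV = TV − PV + PT.
This gives a 21×14 integer matrix of rank 13; reducing to Smith normal form yields diagonal entries (1,1,1,1,1,1,1,1,1,1,1,1,1).

Now H_k = ker ∂_k / im ∂_{k+1}, so:

  H_0: rank C_0 − rank ∂_1 = 7 − 6 = 1, and the invariant factors of ∂_1 are all 1, so H_0 ≅ Z.
  H_1: rank ker ∂_1 − rank ∂_2 = (21 − 6) − 13 = 2, and the invariant factors of ∂_2 are all 1, so H_1 ≅ Z^2.
  H_2: rank ker ∂_2 − rank ∂_3 = (14 − 13) − 0 = 1, and there is no ∂_3, so H_2 ≅ Z.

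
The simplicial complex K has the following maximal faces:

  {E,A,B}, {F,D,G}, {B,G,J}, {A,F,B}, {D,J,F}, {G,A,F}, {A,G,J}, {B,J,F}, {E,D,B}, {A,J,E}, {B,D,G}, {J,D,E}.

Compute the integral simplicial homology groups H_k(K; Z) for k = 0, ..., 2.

We work with the vertex ordering A < B < D < E < F < G < J. The simplices of K, each written with vertices in increasing order, are:

  0-simplices (7): A, B, D, E, F, G, J
  1-simplices (18): AB, AE, AF, AG, AJ, BD, BE, BF, BG, BJ, DE, DF, DG, DJ, EJ, FG, FJ, GJ
  2-simplices (12): ABE, ABF, AEJ, AFG, AGJ, BDE, BDG, BFJ, BGJ, DEJ, DFG, DFJ

giving chain groups C_0 ≅ Z^7, C_1 ≅ Z^18, C_2 ≅ Z^12.

Boundary ∂_1: C_1 → C_0 sends each edge [p,q] (with p < q) to q − p.
This gives a 7×18 integer matrix of rank 6; reducing to Smith normal form yields diagonal entries (1,1,1,1,1,1).

Boundary ∂_2: C_2 → C_1 acts by ∂[p,q,r] = [q,r] − [p,r] + [p,q]. For instance
  ∂BDE = DE − BE + BD,
  ∂BDG = DG − BG + BD.
The 18×12 boundary matrix has rank 12 and Smith normal form diag(1,1,1,1,1,1,1,1,1,1,1,2).

Reading off H_k = ker ∂_k / im ∂_{k+1}:

  H_0: rank C_0 − rank ∂_1 = 7 − 6 = 1, and the invariant factors of ∂_1 are all 1, so H_0 = Z.
  H_1: rank ker ∂_1 − rank ∂_2 = (18 − 6) − 12 = 0, and ∂_2 has invariant factor 2 > 1, so H_1 = Z/2.
  H_2: rank ker ∂_2 − rank ∂_3 = (12 − 12) − 0 = 0, and there is no ∂_3, so H_2 = 0.

(K is a triangulation of the real projective plane RP^2.)

H_0 = Z,  H_1 = Z/2,  H_2 = 0.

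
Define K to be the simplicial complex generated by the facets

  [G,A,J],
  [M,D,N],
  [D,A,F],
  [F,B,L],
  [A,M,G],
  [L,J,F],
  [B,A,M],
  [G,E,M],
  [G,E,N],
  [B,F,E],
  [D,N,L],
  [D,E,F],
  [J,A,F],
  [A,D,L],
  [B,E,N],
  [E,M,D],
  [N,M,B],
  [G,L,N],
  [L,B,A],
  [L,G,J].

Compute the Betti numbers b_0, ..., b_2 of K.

Take the total order A < B < D < E < F < G < J < L < M < N on the vertex set. Then K (dimension 2) consists of the simplices:

  0-simplices (10): A, B, D, E, F, G, J, L, M, N
  1-simplices (30): AB, AD, AF, AG, AJ, AL, AM, BE, BF, BL, BM, BN, DE, DF, DL, DM, DN, EF, EG, EM, EN, FJ, FL, GJ, GL, GM, GN, JL, LN, MN
  2-simplices (20): ABL, ABM, ADF, ADL, AFJ, AGJ, AGM, BEF, BEN, BFL, BMN, DEF, DEM, DLN, DMN, EGM, EGN, FJL, GJL, GLN

Hence C_0 ≅ Z^10, C_1 ≅ Z^30, C_2 ≅ Z^20.

The boundary map ∂_1: C_1 → C_0 is given by ∂[p,q] = [q] − [p]. For instance
  ∂AM = M − A.
As a 10×30 matrix over Z this has rank 9, with invariant factors (1,1,1,1,1,1,1,1,1).

∂_2: C_2 → C_1 acts by ∂[p,q,r] = [q,r] − [p,r] + [p,q]. For instance
  ∂DEF = EF − DF + DE,
  ∂GJL = JL − GL + GJ.
As a 30×20 matrix over Z this has rank 20, with invariant factors (1,1,1,1,1,1,1,1,1,1,1,1,1,1,1,1,1,1,1,2).

From H_k ≅ ker(∂_k) / im(∂_{k+1}) we obtain:

  H_0: rank C_0 − rank ∂_1 = 10 − 9 = 1, and the invariant factors of ∂_1 are all 1, so H_0 ≅ Z.
  H_1: rank ker ∂_1 − rank ∂_2 = (30 − 9) − 20 = 1, and ∂_2 has invariant factor 2 > 1, so H_1 ≅ Z ⊕ Z_2.
  H_2: rank ker ∂_2 − rank ∂_3 = (20 − 20) − 0 = 0, and there is no ∂_3, so H_2 ≅ 0.

As a check, the Euler characteristic is 10 − 30 + 20 = 0, which agrees with 1 − 1 + 0 = 0.
(K is a triangulation of the Klein bottle.)

Hence the Betti numbers are b_0 = 1, b_1 = 1, b_2 = 0.

b_0 = 1, b_1 = 1, b_2 = 0.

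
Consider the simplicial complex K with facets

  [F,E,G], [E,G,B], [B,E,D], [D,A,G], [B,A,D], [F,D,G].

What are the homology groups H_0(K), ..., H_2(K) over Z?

H_0 = Z,  H_1 = Z,  H_2 = 0.

Order the vertices as A < B < D < E < F < G. Listing each simplex with vertices in this order, K has dimension 2 with simplices:

  0-simplices (6): A, B, D, E, F, G
  1-simplices (12): AB, AD, AG, BD, BE, BG, DE, DF, DG, EF, EG, FG
  2-simplices (6): ABD, ADG, BDE, BEG, DFG, EFG

giving chain groups C_0 ≅ Z^6, C_1 ≅ Z^12, C_2 ≅ Z^6.

∂_1: C_1 → C_0 sends each edge [p,q] (with p < q) to q − p. For instance
  ∂DF = F − D.
As a 6×12 matrix over Z this has rank 5, with invariant factors (1,1,1,1,1).

The boundary map ∂_2: C_2 → C_1 sends each 2-simplex [p,q,r] to [q,r] − [p,r] + [p,q]. For instance
  ∂BDE = DE − BE + BD,
  ∂EFG = FG − EG + EF.
The resulting 12×6 matrix has rank 6, and its Smith normal form has invariant factors (1,1,1,1,1,1).

From H_k ≅ ker(∂_k) / im(∂_{k+1}) we obtain:

  H_0: rank C_0 − rank ∂_1 = 6 − 5 = 1, and the invariant factors of ∂_1 are all 1, so H_0 = Z.
  H_1: rank ker ∂_1 − rank ∂_2 = (12 − 5) − 6 = 1, and the invariant factors of ∂_2 are all 1, so H_1 = Z.
  H_2: rank ker ∂_2 − rank ∂_3 = (6 − 6) − 0 = 0, and there is no ∂_3, so H_2 = 0.

As a check, the Euler characteristic is 6 − 12 + 6 = 0, which agrees with 1 − 1 + 0 = 0.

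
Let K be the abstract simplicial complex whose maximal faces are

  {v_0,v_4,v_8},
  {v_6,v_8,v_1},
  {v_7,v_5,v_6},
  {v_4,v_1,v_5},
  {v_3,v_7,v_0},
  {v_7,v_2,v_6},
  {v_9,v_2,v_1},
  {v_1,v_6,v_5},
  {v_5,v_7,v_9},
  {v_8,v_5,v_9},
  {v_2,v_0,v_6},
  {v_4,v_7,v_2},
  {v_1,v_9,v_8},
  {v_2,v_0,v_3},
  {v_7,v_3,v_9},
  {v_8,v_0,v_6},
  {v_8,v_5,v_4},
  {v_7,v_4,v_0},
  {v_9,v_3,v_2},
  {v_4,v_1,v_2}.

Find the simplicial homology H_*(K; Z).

We work with the vertex ordering v_0 < v_1 < v_2 < v_3 < v_4 < v_5 < v_6 < v_7 < v_8 < v_9. The simplices of K, each written with vertices in increasing order, are:

  0-simplices (10): [v_0], [v_1], [v_2], [v_3], [v_4], [v_5], [v_6], [v_7], [v_8], [v_9]
  1-simplices (30): (30 of them)
  2-simplices (20): (20 of them)

giving chain groups C_0 ≅ Z^10, C_1 ≅ Z^30, C_2 ≅ Z^20.

Boundary ∂_1: C_1 → C_0 maps an edge to its endpoints' difference, ∂[p,q] = q − p. For instance
  ∂[v_7,v_9] = [v_9] − [v_7].
The resulting 10×30 matrix has rank 9, and its Smith normal form has invariant factors (1,1,1,1,1,1,1,1,1).

Boundary ∂_2: C_2 → C_1 maps a triangle to the signed sum of its edges. For instance
  ∂[v_0,v_3,v_7] = [v_3,v_7] − [v_0,v_7] + [v_0,v_3],
  ∂[v_0,v_4,v_8] = [v_4,v_8] − [v_0,v_8] + [v_0,v_4].
As a 30×20 matrix over Z this has rank 20, with invariant factors (1,1,1,1,1,1,1,1,1,1,1,1,1,1,1,1,1,1,1,2).

Now H_k = ker ∂_k / im ∂_{k+1}, so:

  H_0: rank C_0 − rank ∂_1 = 10 − 9 = 1, and the invariant factors of ∂_1 are all 1, so H_0 ≅ Z.
  H_1: rank ker ∂_1 − rank ∂_2 = (30 − 9) − 20 = 1, and ∂_2 has invariant factor 2 > 1, so H_1 ≅ Z × Z/2.
  H_2: rank ker ∂_2 − rank ∂_3 = (20 − 20) − 0 = 0, and there is no ∂_3, so H_2 ≅ 0.

As a check, the Euler characteristic is 10 − 30 + 20 = 0, which agrees with 1 − 1 + 0 = 0.

H_0 ≅ Z,  H_1 ≅ Z × Z/2,  H_2 = 0.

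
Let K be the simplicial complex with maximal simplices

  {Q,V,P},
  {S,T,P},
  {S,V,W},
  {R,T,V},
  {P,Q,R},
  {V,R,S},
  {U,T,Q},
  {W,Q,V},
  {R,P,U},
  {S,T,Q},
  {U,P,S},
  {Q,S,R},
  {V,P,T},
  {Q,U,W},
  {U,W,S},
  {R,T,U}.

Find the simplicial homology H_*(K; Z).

H_0 = Z,  H_1 = Z^2,  H_2 = Z.

We work with the vertex ordering P < Q < R < S < T < U < V < W. The simplices of K, each written with vertices in increasing order, are:

  0-simplices (8): P, Q, R, S, T, U, V, W
  1-simplices (24): PQ, PR, PS, PT, PU, PV, QR, QS, QT, QU, QV, QW, RS, RT, RU, RV, ST, SU, SV, SW, TU, TV, UW, VW
  2-simplices (16): PQR, PQV, PRU, PST, PSU, PTV, QRS, QST, QTU, QUW, QVW, RSV, RTU, RTV, SUW, SVW

so the chain groups are C_0 ≅ Z^8, C_1 ≅ Z^24, C_2 ≅ Z^16.

The boundary map ∂_1: C_1 → C_0 is given by ∂[p,q] = [q] − [p]. For instance
  ∂PS = S − P.
This gives a 8×24 integer matrix of rank 7; reducing to Smith normal form yields diagonal entries (1,1,1,1,1,1,1).

Boundary ∂_2: C_2 → C_1 sends each 2-simplex [p,q,r] to [q,r] − [p,r] + [p,q]. For instance
  ∂PRU = RU − PU + PR,
  ∂QRS = RS − QS + QR.
This gives a 24×16 integer matrix of rank 15; reducing to Smith normal form yields diagonal entries (1,1,1,1,1,1,1,1,1,1,1,1,1,1,1).

Reading off H_k = ker ∂_k / im ∂_{k+1}:

  H_0: rank C_0 − rank ∂_1 = 8 − 7 = 1, and the invariant factors of ∂_1 are all 1, so H_0 ≅ Z.
  H_1: rank ker ∂_1 − rank ∂_2 = (24 − 7) − 15 = 2, and the invariant factors of ∂_2 are all 1, so H_1 ≅ Z^2.
  H_2: rank ker ∂_2 − rank ∂_3 = (16 − 15) − 0 = 1, and there is no ∂_3, so H_2 ≅ Z.

(K is a triangulation of the torus T^2.)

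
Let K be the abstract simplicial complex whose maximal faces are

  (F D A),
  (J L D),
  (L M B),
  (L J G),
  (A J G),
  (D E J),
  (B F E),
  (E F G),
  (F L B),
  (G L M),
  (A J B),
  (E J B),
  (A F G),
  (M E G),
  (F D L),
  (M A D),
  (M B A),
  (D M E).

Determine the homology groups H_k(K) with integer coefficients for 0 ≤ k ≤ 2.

Order the vertices as A < B < D < E < F < G < J < L < M. Listing each simplex with vertices in this order, K has dimension 2 with simplices:

  0-simplices (9): A, B, D, E, F, G, J, L, M
  1-simplices (27): AB, AD, AF, AG, AJ, AM, BE, BF, BJ, BL, BM, DE, DF, DJ, DL, DM, EF, EG, EJ, EM, FG, FL, GJ, GL, GM, JL, LM
  2-simplices (18): ABJ, ABM, ADF, ADM, AFG, AGJ, BEF, BEJ, BFL, BLM, DEJ, DEM, DFL, DJL, EFG, EGM, GJL, GLM

giving chain groups C_0 ≅ Z^9, C_1 ≅ Z^27, C_2 ≅ Z^18.

∂_1: C_1 → C_0 maps an edge to its endpoints' difference, ∂[p,q] = q − p.
This gives a 9×27 integer matrix of rank 8; reducing to Smith normal form yields diagonal entries (1,1,1,1,1,1,1,1).

Boundary ∂_2: C_2 → C_1 sends each 2-simplex [p,q,r] to [q,r] − [p,r] + [p,q]. For instance
  ∂ABM = BM − AM + AB,
  ∂DEJ = EJ − DJ + DE.
The resulting 27×18 matrix has rank 17, and its Smith normal form has invariant factors (1,1,1,1,1,1,1,1,1,1,1,1,1,1,1,1,1).

From H_k ≅ ker(∂_k) / im(∂_{k+1}) we obtain:

  H_0: rank C_0 − rank ∂_1 = 9 − 8 = 1, and the invariant factors of ∂_1 are all 1, so H_0 = Z.
  H_1: rank ker ∂_1 − rank ∂_2 = (27 − 8) − 17 = 2, and the invariant factors of ∂_2 are all 1, so H_1 = Z^2.
  H_2: rank ker ∂_2 − rank ∂_3 = (18 − 17) − 0 = 1, and there is no ∂_3, so H_2 = Z.

H_0 = Z,  H_1 = Z^2,  H_2 = Z.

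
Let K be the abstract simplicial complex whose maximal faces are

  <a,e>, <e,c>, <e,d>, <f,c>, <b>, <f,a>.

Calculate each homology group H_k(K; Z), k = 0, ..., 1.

We work with the vertex ordering a < b < c < d < e < f. The simplices of K, each written with vertices in increasing order, are:

  0-simplices (6): a, b, c, d, e, f
  1-simplices (5): ae, af, ce, cf, de

Hence C_0 ≅ Z^6, C_1 ≅ Z^5.

The boundary map ∂_1: C_1 → C_0 maps an edge to its endpoints' difference, ∂[p,q] = q − p. For instance
  ∂ce = e − c.
This gives a 6×5 integer matrix of rank 4; reducing to Smith normal form yields diagonal entries (1,1,1,1).

Computing H_k = (kernel of ∂_k) / (image of ∂_{k+1}):

  H_0: rank C_0 − rank ∂_1 = 6 − 4 = 2, and the invariant factors of ∂_1 are all 1, so H_0 = Z^2.
  H_1: rank ker ∂_1 − rank ∂_2 = (5 − 4) − 0 = 1, and there is no ∂_2, so H_1 = Z.

H_0 = Z^2,  H_1 = Z.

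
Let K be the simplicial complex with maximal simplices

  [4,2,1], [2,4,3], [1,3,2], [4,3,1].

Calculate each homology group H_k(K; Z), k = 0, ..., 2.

K has 4 vertices, 6 edges, 4 triangles.
rank ∂_0 = 0, rank ∂_1 = 3 ⇒ b_0 = 4 − 0 − 3 = 1; all invariant factors of ∂_1 are 1 so no torsion. So H_0 = Z.
rank ∂_1 = 3, rank ∂_2 = 3 ⇒ b_1 = 6 − 3 − 3 = 0; all invariant factors of ∂_2 are 1 so no torsion. So H_1 = 0.
rank ∂_2 = 3, rank ∂_3 = 0 ⇒ b_2 = 4 − 3 − 0 = 1. So H_2 = Z.

H_0 = Z,  H_1 = 0,  H_2 = Z.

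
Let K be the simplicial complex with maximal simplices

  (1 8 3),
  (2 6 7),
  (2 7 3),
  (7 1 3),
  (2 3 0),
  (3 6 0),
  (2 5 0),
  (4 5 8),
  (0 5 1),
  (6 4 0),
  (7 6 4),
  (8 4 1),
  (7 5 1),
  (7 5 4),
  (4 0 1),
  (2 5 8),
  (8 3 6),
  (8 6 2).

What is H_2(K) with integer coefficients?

K has 9 vertices, 27 edges, 18 triangles.
rank ∂_2 = 18, rank ∂_3 = 0 ⇒ b_2 = 18 − 18 − 0 = 0. So H_2 = 0.

H_2 = 0.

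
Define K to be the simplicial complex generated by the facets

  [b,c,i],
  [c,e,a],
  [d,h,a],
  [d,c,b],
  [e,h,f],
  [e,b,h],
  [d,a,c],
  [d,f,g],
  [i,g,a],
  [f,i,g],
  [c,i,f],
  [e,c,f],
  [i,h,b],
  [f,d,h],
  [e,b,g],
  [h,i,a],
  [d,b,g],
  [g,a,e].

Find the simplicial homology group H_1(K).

H_1 = Z^2.

Fix the vertex order a < b < c < d < e < f < g < h < i and write every simplex with vertices in increasing order. Then dim K = 2 and the simplices of K are:

  0-simplices (9): a, b, c, d, e, f, g, h, i
  1-simplices (27): ac, ad, ae, ag, ah, ai, bc, bd, be, bg, bh, bi, cd, ce, cf, ci, df, dg, dh, ef, eg, eh, fg, fh, fi, gi, hi
  2-simplices (18): acd, ace, adh, aeg, agi, ahi, bcd, bci, bdg, beg, beh, bhi, cef, cfi, dfg, dfh, efh, fgi

so the chain groups are C_0 ≅ Z^9, C_1 ≅ Z^27, C_2 ≅ Z^18.

∂_1: C_1 → C_0 is given by ∂[p,q] = [q] − [p]. For instance
  ∂ah = h − a.
As a 9×27 matrix over Z this has rank 8, with invariant factors (1,1,1,1,1,1,1,1).

∂_2: C_2 → C_1 sends each 2-simplex [p,q,r] to [q,r] − [p,r] + [p,q]. For instance
  ∂cfi = fi − ci + cf,
  ∂ahi = hi − ai + ah.
The 27×18 boundary matrix has rank 17 and Smith normal form diag(1,1,1,1,1,1,1,1,1,1,1,1,1,1,1,1,1).

Now H_k = ker ∂_k / im ∂_{k+1}, so:

  H_1: rank ker ∂_1 − rank ∂_2 = (27 − 8) − 17 = 2, and the invariant factors of ∂_2 are all 1, so H_1 ≅ Z^2.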